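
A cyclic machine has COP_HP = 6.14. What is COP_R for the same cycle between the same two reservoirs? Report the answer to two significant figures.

Since Q_H = Q_C + W for any cycle, COP_R = Q_C/W = Q_H/W − 1.
COP_R = 6.14 − 1 = 5.14.

5.1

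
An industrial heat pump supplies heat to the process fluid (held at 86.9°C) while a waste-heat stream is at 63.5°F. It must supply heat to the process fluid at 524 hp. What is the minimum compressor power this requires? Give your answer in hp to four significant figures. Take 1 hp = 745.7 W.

101.0 hp

In absolute terms T_C = 290.65 K and T_H = 360.05 K, so ΔT = 69.40 K.
COP_Carnot = T_H/ΔT = 360.05/69.40 = 5.188.
Ẇ_min = Q̇/COP_Carnot = 524.0/5.188 = 101.0 hp.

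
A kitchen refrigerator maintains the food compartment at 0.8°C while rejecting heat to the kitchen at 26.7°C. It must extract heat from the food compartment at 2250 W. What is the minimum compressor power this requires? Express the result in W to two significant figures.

210 W

In absolute terms T_C = 273.95 K and T_H = 299.85 K, so ΔT = 25.90 K.
COP_Carnot = T_C/ΔT = 273.95/25.90 = 10.58.
Ẇ_min = Q̇/COP_Carnot = 2250/10.58 = 212.7 W.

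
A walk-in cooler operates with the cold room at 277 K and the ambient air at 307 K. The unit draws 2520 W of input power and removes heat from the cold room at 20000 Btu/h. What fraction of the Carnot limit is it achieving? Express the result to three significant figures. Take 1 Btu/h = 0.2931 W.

Converting, Q̇_C = 20000 Btu/h = 5862 W, so COP_actual = Q̇_C/Ẇ = 5862/2520 = 2.326.
The reservoir spacing is ΔT = 307 − 277 = 30.00 K.
COP_Carnot = T_C/ΔT = 277.00/30.00 = 9.233.
η_II = COP_actual/COP_Carnot = 2.326/9.233 = 0.2519.

0.252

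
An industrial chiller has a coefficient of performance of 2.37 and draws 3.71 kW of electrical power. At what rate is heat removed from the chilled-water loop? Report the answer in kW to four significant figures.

8.793 kW

Q̇_C = COP × Ẇ = 2.37 × 3.710 = 8.793 kW.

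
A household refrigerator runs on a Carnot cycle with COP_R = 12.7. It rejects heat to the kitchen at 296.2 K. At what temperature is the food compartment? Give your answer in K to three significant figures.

For a Carnot refrigerator COP_R = T_C/(T_H − T_C), so T_C = COP·T_H/(1 + COP).
With T_H = 296.20 K, T_C = 12.7 × 296.20/13.70 = 274.58 K.

275 K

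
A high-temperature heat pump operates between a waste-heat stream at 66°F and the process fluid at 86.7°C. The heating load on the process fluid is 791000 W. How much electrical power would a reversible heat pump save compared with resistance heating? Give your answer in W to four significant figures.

In absolute terms T_C = 292.04 K and T_H = 359.85 K, so ΔT = 67.81 K.
COP_Carnot = T_H/ΔT = 359.85/67.81 = 5.307.
Resistance heating needs Ẇ_res = Q̇_H = 791000 W; the reversible heat pump needs only Ẇ_hp = Q̇_H/COP = 149100 W.
Saving = 791000 − 149100 = 641900 W.

641900 W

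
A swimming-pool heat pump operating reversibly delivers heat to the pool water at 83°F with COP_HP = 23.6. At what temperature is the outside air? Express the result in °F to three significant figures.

COP_HP = T_H/(T_H − T_C) gives T_H − T_C = T_H/COP.
With T_H = 301.48 K, T_C = 301.48 × (1 − 1/23.6) = 288.71 K.
Converting, 288.71 K = 60.01°F.

60.0 °F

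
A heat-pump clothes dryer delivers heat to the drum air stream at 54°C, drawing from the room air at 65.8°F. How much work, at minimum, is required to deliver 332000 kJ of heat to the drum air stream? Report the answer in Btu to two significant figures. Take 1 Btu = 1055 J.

34000 Btu

In absolute terms T_C = 291.93 K and T_H = 327.15 K, so ΔT = 35.22 K.
The reversible limit is COP_HP = T_H/ΔT = 9.288, so W_min = Q_H/COP = Q_H·ΔT/T_H.
W_min = 332000 × 35.22/327.15 = 35740 kJ = 33880 Btu.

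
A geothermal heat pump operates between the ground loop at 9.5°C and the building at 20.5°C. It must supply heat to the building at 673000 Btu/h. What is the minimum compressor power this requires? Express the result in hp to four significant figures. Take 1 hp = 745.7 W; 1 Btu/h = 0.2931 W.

9.909 hp

In absolute terms T_C = 282.65 K and T_H = 293.65 K, so ΔT = 11.00 K.
COP_Carnot = T_H/ΔT = 293.65/11.00 = 26.70.
Ẇ_min = Q̇/COP_Carnot = 673000/26.70 = 25210 Btu/h = 9.909 hp.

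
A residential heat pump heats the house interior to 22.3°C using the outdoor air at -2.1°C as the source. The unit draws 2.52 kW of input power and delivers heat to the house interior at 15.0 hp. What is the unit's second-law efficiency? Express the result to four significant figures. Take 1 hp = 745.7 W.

0.3666

Converting, Q̇_H = 15.00 hp = 11.19 kW, so COP_actual = Q̇_H/Ẇ = 11.19/2.520 = 4.439.
In absolute terms T_C = 271.05 K and T_H = 295.45 K, so ΔT = 24.40 K.
COP_Carnot = T_H/ΔT = 295.45/24.40 = 12.11.
η_II = COP_actual/COP_Carnot = 4.439/12.11 = 0.3666.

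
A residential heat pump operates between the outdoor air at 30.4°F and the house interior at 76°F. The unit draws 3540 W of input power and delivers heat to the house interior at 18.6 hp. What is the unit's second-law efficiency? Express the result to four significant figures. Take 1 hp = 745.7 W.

0.3335

Converting, Q̇_H = 18.60 hp = 13870 W, so COP_actual = Q̇_H/Ẇ = 13870/3540 = 3.918.
In absolute terms T_C = 272.26 K and T_H = 297.59 K, so ΔT = 25.33 K.
COP_Carnot = T_H/ΔT = 297.59/25.33 = 11.75.
η_II = COP_actual/COP_Carnot = 3.918/11.75 = 0.3335.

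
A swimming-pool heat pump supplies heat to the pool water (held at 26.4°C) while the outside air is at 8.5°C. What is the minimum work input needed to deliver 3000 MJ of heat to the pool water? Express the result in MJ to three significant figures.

179 MJ

In absolute terms T_C = 281.65 K and T_H = 299.55 K, so ΔT = 17.90 K.
The reversible limit is COP_HP = T_H/ΔT = 16.73, so W_min = Q_H/COP = Q_H·ΔT/T_H.
W_min = 3000 × 17.90/299.55 = 179.3 MJ.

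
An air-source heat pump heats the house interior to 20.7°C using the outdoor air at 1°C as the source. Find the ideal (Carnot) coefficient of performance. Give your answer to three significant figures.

14.9

In absolute terms T_C = 274.15 K and T_H = 293.85 K, so ΔT = 19.70 K.
For a reversible cycle, COP_Carnot = T_H/ΔT = 293.85/19.70 = 14.92.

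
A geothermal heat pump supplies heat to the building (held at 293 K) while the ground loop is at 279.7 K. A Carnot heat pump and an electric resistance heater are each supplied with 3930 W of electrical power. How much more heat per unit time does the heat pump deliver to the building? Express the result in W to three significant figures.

82600 W

The reservoir spacing is ΔT = 293 − 279.7 = 13.30 K.
COP_Carnot = T_H/ΔT = 293.00/13.30 = 22.03.
The heat pump delivers Q̇_H = COP × Ẇ = 86580 W; the resistance heater delivers Ẇ = 3930 W.
Extra = (COP − 1)·Ẇ = 82650 W.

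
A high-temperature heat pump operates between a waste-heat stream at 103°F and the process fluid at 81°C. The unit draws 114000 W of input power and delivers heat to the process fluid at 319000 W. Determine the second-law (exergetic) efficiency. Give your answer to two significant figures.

COP_actual = Q̇_H/Ẇ = 319000/114000 = 2.798.
In absolute terms T_C = 312.59 K and T_H = 354.15 K, so ΔT = 41.56 K.
COP_Carnot = T_H/ΔT = 354.15/41.56 = 8.522.
η_II = COP_actual/COP_Carnot = 2.798/8.522 = 0.3283.

0.33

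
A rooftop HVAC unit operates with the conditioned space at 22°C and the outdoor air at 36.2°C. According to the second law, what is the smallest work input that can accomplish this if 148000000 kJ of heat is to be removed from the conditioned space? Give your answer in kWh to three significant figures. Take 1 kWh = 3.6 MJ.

1980 kWh

In absolute terms T_C = 295.15 K and T_H = 309.35 K, so ΔT = 14.20 K.
The reversible limit is COP_R = T_C/ΔT = 20.79, so W_min = Q_C/COP = Q_C·ΔT/T_C.
W_min = 148000000 × 14.20/295.15 = 7120000 kJ = 1978 kWh.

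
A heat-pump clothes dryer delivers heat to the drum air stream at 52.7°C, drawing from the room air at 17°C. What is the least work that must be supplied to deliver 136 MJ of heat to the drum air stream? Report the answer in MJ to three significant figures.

14.9 MJ

In absolute terms T_C = 290.15 K and T_H = 325.85 K, so ΔT = 35.70 K.
The reversible limit is COP_HP = T_H/ΔT = 9.127, so W_min = Q_H/COP = Q_H·ΔT/T_H.
W_min = 136.0 × 35.70/325.85 = 14.90 MJ.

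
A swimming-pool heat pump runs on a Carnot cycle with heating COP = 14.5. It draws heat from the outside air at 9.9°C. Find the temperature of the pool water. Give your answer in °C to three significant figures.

30.9 °C

COP_HP = T_H/(T_H − T_C) rearranges to T_H = COP·T_C/(COP − 1).
With T_C = 283.05 K, T_H = 14.5 × 283.05/13.50 = 304.02 K.
Converting, 304.02 K = 30.87°C.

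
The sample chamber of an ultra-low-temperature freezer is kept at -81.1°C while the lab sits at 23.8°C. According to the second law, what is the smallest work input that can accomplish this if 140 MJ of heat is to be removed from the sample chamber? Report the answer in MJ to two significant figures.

76 MJ

In absolute terms T_C = 192.05 K and T_H = 296.95 K, so ΔT = 104.9 K.
The reversible limit is COP_R = T_C/ΔT = 1.831, so W_min = Q_C/COP = Q_C·ΔT/T_C.
W_min = 140.0 × 104.9/192.05 = 76.47 MJ.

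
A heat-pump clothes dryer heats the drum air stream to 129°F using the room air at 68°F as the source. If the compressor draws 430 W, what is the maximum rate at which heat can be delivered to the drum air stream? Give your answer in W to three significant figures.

In absolute terms T_C = 293.15 K and T_H = 327.04 K, so ΔT = 33.89 K.
COP_Carnot = T_H/ΔT = 327.04/33.89 = 9.650.
Q̇_max = COP_Carnot × Ẇ = 9.650 × 430.0 W = 4150 W.

4150 W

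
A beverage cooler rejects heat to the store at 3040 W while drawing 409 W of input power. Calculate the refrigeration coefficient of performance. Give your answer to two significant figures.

The first law gives Q̇_H = Q̇_C + Ẇ, so the three rates are Q̇_C = 2631, Q̇_H = 3040, Ẇ = 409.0 W.
COP_R = Q̇_C/Ẇ = 2631/409.0 = 6.433.

6.4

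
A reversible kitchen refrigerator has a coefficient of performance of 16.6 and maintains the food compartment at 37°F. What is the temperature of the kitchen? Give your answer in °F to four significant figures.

66.92 °F

COP_R = T_C/(T_H − T_C) gives T_H − T_C = T_C/COP.
With T_C = 275.93 K, T_H = 275.93 × (1 + 1/16.6) = 292.55 K.
Converting, 292.55 K = 66.92°F.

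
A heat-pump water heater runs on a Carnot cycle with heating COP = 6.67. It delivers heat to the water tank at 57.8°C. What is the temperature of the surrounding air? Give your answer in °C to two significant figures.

COP_HP = T_H/(T_H − T_C) gives T_H − T_C = T_H/COP.
With T_H = 330.95 K, T_C = 330.95 × (1 − 1/6.67) = 281.33 K.
Converting, 281.33 K = 8.18°C.

8.2 °C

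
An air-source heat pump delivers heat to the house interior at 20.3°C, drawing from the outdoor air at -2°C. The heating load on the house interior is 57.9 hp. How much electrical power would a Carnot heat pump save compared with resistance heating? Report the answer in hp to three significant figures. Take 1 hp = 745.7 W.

53.5 hp

In absolute terms T_C = 271.15 K and T_H = 293.45 K, so ΔT = 22.30 K.
COP_Carnot = T_H/ΔT = 293.45/22.30 = 13.16.
Resistance heating needs Ẇ_res = Q̇_H = 57.90 hp; the reversible heat pump needs only Ẇ_hp = Q̇_H/COP = 4.400 hp.
Saving = 57.90 − 4.400 = 53.50 hp.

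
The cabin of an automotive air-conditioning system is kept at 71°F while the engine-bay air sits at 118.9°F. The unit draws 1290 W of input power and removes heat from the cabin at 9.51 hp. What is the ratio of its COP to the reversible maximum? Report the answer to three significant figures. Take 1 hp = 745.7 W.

Converting, Q̇_C = 9.510 hp = 7092 W, so COP_actual = Q̇_C/Ẇ = 7092/1290 = 5.497.
In absolute terms T_C = 294.82 K and T_H = 321.43 K, so ΔT = 26.61 K.
COP_Carnot = T_C/ΔT = 294.82/26.61 = 11.08.
η_II = COP_actual/COP_Carnot = 5.497/11.08 = 0.4962.

0.496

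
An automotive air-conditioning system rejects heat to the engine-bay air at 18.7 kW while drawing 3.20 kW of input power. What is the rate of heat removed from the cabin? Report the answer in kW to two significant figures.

16 kW

For a cyclic device the first law requires Q̇_H = Q̇_C + Ẇ.
Q̇_C = Q̇_H − Ẇ = 15.50 kW.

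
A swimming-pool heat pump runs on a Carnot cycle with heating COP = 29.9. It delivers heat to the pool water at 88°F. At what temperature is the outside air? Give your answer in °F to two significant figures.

COP_HP = T_H/(T_H − T_C) gives T_H − T_C = T_H/COP.
With T_H = 304.26 K, T_C = 304.26 × (1 − 1/29.9) = 294.09 K.
Converting, 294.09 K = 69.68°F.

70 °F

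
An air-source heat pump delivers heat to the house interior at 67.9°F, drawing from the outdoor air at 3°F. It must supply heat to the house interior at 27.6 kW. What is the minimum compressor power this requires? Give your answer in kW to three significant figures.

3.40 kW

In absolute terms T_C = 257.04 K and T_H = 293.09 K, so ΔT = 36.06 K.
COP_Carnot = T_H/ΔT = 293.09/36.06 = 8.129.
Ẇ_min = Q̇/COP_Carnot = 27.60/8.129 = 3.395 kW.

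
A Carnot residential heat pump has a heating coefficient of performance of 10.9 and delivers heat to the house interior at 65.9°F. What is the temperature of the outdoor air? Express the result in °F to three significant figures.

COP_HP = T_H/(T_H − T_C) gives T_H − T_C = T_H/COP.
With T_H = 291.98 K, T_C = 291.98 × (1 − 1/10.9) = 265.20 K.
Converting, 265.20 K = 17.68°F.

17.7 °F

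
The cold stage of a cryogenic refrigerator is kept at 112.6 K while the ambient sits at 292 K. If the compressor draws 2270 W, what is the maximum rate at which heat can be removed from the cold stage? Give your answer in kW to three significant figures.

The reservoir spacing is ΔT = 292 − 112.6 = 179.4 K.
COP_Carnot = T_C/ΔT = 112.60/179.4 = 0.6276.
Q̇_max = COP_Carnot × Ẇ = 0.6276 × 2270 W = 1425 W = 1.425 kW.

1.42 kW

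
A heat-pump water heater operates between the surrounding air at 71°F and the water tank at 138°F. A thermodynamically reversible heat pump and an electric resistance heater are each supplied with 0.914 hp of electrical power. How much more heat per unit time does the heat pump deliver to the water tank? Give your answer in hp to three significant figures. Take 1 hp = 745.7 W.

In absolute terms T_C = 294.82 K and T_H = 332.04 K, so ΔT = 37.22 K.
COP_Carnot = T_H/ΔT = 332.04/37.22 = 8.920.
The heat pump delivers Q̇_H = COP × Ẇ = 8.153 hp; the resistance heater delivers Ẇ = 0.9140 hp.
Extra = (COP − 1)·Ẇ = 7.239 hp.

7.24 hp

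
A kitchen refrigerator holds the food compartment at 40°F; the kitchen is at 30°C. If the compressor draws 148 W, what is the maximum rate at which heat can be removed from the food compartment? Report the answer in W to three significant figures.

1610 W

In absolute terms T_C = 277.59 K and T_H = 303.15 K, so ΔT = 25.56 K.
COP_Carnot = T_C/ΔT = 277.59/25.56 = 10.86.
Q̇_max = COP_Carnot × Ẇ = 10.86 × 148.0 W = 1608 W.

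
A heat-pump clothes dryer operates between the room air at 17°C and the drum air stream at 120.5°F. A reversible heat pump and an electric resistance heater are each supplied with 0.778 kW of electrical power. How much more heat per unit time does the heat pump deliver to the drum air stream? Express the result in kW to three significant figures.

7.02 kW

In absolute terms T_C = 290.15 K and T_H = 322.32 K, so ΔT = 32.17 K.
COP_Carnot = T_H/ΔT = 322.32/32.17 = 10.02.
The heat pump delivers Q̇_H = COP × Ẇ = 7.796 kW; the resistance heater delivers Ẇ = 0.7780 kW.
Extra = (COP − 1)·Ẇ = 7.018 kW.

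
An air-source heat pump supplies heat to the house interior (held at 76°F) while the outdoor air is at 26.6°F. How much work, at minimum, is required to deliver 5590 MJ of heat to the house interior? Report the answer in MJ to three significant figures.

In absolute terms T_C = 270.15 K and T_H = 297.59 K, so ΔT = 27.44 K.
The reversible limit is COP_HP = T_H/ΔT = 10.84, so W_min = Q_H/COP = Q_H·ΔT/T_H.
W_min = 5590 × 27.44/297.59 = 515.5 MJ.

516 MJ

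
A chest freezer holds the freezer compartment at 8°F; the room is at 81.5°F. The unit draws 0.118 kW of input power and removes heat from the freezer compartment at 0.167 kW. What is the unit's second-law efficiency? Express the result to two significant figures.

COP_actual = Q̇_C/Ẇ = 0.1670/0.1180 = 1.415.
In absolute terms T_C = 259.82 K and T_H = 300.65 K, so ΔT = 40.83 K.
COP_Carnot = T_C/ΔT = 259.82/40.83 = 6.363.
η_II = COP_actual/COP_Carnot = 1.415/6.363 = 0.2224.

0.22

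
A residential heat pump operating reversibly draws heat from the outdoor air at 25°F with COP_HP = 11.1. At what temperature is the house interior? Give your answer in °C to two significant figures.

23 °C

COP_HP = T_H/(T_H − T_C) rearranges to T_H = COP·T_C/(COP − 1).
With T_C = 269.26 K, T_H = 11.1 × 269.26/10.10 = 295.92 K.
Converting, 295.92 K = 22.77°C.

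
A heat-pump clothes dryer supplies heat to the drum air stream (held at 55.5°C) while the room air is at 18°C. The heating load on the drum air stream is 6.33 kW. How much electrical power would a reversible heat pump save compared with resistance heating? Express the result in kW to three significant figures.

In absolute terms T_C = 291.15 K and T_H = 328.65 K, so ΔT = 37.50 K.
COP_Carnot = T_H/ΔT = 328.65/37.50 = 8.764.
Resistance heating needs Ẇ_res = Q̇_H = 6.330 kW; the reversible heat pump needs only Ẇ_hp = Q̇_H/COP = 0.7223 kW.
Saving = 6.330 − 0.7223 = 5.608 kW.

5.61 kW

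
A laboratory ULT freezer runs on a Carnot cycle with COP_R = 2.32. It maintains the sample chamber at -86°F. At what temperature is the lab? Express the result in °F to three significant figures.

75.1 °F

COP_R = T_C/(T_H − T_C) gives T_H − T_C = T_C/COP.
With T_C = 207.59 K, T_H = 207.59 × (1 + 1/2.32) = 297.07 K.
Converting, 297.07 K = 75.06°F.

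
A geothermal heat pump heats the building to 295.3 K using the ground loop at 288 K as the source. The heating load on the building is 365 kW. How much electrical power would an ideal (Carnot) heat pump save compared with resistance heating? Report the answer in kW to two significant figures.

The reservoir spacing is ΔT = 295.3 − 288 = 7.300 K.
COP_Carnot = T_H/ΔT = 295.30/7.300 = 40.45.
Resistance heating needs Ẇ_res = Q̇_H = 365.0 kW; the reversible heat pump needs only Ẇ_hp = Q̇_H/COP = 9.023 kW.
Saving = 365.0 − 9.023 = 356.0 kW.

360 kW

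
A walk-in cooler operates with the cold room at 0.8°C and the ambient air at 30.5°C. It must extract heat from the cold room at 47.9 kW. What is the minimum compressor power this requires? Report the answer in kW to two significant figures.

5.2 kW

In absolute terms T_C = 273.95 K and T_H = 303.65 K, so ΔT = 29.70 K.
COP_Carnot = T_C/ΔT = 273.95/29.70 = 9.224.
Ẇ_min = Q̇/COP_Carnot = 47.90/9.224 = 5.193 kW.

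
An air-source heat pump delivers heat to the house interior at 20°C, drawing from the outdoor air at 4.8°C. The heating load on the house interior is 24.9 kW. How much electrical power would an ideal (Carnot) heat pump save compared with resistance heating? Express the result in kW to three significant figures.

23.6 kW

In absolute terms T_C = 277.95 K and T_H = 293.15 K, so ΔT = 15.20 K.
COP_Carnot = T_H/ΔT = 293.15/15.20 = 19.29.
Resistance heating needs Ẇ_res = Q̇_H = 24.90 kW; the reversible heat pump needs only Ẇ_hp = Q̇_H/COP = 1.291 kW.
Saving = 24.90 − 1.291 = 23.61 kW.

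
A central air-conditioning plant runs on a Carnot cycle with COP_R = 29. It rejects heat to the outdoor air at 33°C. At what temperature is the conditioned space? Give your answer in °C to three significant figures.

22.8 °C

For a Carnot refrigerator COP_R = T_C/(T_H − T_C), so T_C = COP·T_H/(1 + COP).
With T_H = 306.15 K, T_C = 29 × 306.15/30.00 = 295.94 K.
Converting, 295.94 K = 22.79°C.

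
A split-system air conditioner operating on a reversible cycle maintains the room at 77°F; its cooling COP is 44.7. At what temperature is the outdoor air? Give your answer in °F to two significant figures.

COP_R = T_C/(T_H − T_C) gives T_H − T_C = T_C/COP.
With T_C = 298.15 K, T_H = 298.15 × (1 + 1/44.7) = 304.82 K.
Converting, 304.82 K = 89.01°F.

89 °F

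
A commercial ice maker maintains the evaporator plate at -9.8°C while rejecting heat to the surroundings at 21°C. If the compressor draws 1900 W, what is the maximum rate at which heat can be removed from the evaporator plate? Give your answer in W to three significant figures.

16200 W

In absolute terms T_C = 263.35 K and T_H = 294.15 K, so ΔT = 30.80 K.
COP_Carnot = T_C/ΔT = 263.35/30.80 = 8.550.
Q̇_max = COP_Carnot × Ẇ = 8.550 × 1900 W = 16250 W.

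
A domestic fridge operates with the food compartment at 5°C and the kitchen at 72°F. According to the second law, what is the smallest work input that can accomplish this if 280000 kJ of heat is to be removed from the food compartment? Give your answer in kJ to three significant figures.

In absolute terms T_C = 278.15 K and T_H = 295.37 K, so ΔT = 17.22 K.
The reversible limit is COP_R = T_C/ΔT = 16.15, so W_min = Q_C/COP = Q_C·ΔT/T_C.
W_min = 280000 × 17.22/278.15 = 17340 kJ.

17300 kJ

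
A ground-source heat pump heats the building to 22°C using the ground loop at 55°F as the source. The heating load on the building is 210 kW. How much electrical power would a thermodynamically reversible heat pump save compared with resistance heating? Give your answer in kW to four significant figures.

203.4 kW

In absolute terms T_C = 285.93 K and T_H = 295.15 K, so ΔT = 9.222 K.
COP_Carnot = T_H/ΔT = 295.15/9.222 = 32.00.
Resistance heating needs Ẇ_res = Q̇_H = 210.0 kW; the reversible heat pump needs only Ẇ_hp = Q̇_H/COP = 6.562 kW.
Saving = 210.0 − 6.562 = 203.4 kW.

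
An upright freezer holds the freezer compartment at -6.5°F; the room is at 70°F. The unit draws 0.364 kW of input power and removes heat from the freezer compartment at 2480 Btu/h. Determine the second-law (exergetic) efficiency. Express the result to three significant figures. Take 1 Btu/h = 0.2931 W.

Converting, Q̇_C = 2480 Btu/h = 0.7269 kW, so COP_actual = Q̇_C/Ẇ = 0.7269/0.3640 = 1.997.
In absolute terms T_C = 251.76 K and T_H = 294.26 K, so ΔT = 42.50 K.
COP_Carnot = T_C/ΔT = 251.76/42.50 = 5.924.
η_II = COP_actual/COP_Carnot = 1.997/5.924 = 0.3371.

0.337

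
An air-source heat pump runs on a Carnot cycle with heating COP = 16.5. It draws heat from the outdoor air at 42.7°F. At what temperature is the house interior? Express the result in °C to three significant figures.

COP_HP = T_H/(T_H − T_C) rearranges to T_H = COP·T_C/(COP − 1).
With T_C = 279.09 K, T_H = 16.5 × 279.09/15.50 = 297.10 K.
Converting, 297.10 K = 23.95°C.

24.0 °C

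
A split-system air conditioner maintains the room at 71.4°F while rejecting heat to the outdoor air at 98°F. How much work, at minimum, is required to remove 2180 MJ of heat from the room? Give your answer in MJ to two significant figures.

110 MJ

In absolute terms T_C = 295.04 K and T_H = 309.82 K, so ΔT = 14.78 K.
The reversible limit is COP_R = T_C/ΔT = 19.97, so W_min = Q_C/COP = Q_C·ΔT/T_C.
W_min = 2180 × 14.78/295.04 = 109.2 MJ.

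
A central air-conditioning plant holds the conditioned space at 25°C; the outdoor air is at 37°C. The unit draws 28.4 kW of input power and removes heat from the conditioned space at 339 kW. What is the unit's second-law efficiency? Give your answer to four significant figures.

0.4804

COP_actual = Q̇_C/Ẇ = 339.0/28.40 = 11.94.
In absolute terms T_C = 298.15 K and T_H = 310.15 K, so ΔT = 12.00 K.
COP_Carnot = T_C/ΔT = 298.15/12.00 = 24.85.
η_II = COP_actual/COP_Carnot = 11.94/24.85 = 0.4804.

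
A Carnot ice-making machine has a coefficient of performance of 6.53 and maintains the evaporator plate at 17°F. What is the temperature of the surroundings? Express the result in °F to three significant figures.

COP_R = T_C/(T_H − T_C) gives T_H − T_C = T_C/COP.
With T_C = 264.82 K, T_H = 264.82 × (1 + 1/6.53) = 305.37 K.
Converting, 305.37 K = 90.00°F.

90.0 °F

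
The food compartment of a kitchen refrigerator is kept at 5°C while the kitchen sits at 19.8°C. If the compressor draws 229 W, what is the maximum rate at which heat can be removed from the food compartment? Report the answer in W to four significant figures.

4304 W

In absolute terms T_C = 278.15 K and T_H = 292.95 K, so ΔT = 14.80 K.
COP_Carnot = T_C/ΔT = 278.15/14.80 = 18.79.
Q̇_max = COP_Carnot × Ẇ = 18.79 × 229.0 W = 4304 W.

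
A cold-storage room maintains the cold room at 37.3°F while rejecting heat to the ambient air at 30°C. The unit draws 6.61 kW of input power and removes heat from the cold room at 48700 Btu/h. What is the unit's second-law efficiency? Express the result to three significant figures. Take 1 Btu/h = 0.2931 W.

0.212

Converting, Q̇_C = 48700 Btu/h = 14.27 kW, so COP_actual = Q̇_C/Ẇ = 14.27/6.610 = 2.159.
In absolute terms T_C = 276.09 K and T_H = 303.15 K, so ΔT = 27.06 K.
COP_Carnot = T_C/ΔT = 276.09/27.06 = 10.20.
η_II = COP_actual/COP_Carnot = 2.159/10.20 = 0.2116.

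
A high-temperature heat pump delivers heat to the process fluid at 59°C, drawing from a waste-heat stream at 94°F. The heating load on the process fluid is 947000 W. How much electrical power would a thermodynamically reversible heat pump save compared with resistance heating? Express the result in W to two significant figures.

In absolute terms T_C = 307.59 K and T_H = 332.15 K, so ΔT = 24.56 K.
COP_Carnot = T_H/ΔT = 332.15/24.56 = 13.53.
Resistance heating needs Ẇ_res = Q̇_H = 947000 W; the reversible heat pump needs only Ẇ_hp = Q̇_H/COP = 70010 W.
Saving = 947000 − 70010 = 877000 W.

880000 W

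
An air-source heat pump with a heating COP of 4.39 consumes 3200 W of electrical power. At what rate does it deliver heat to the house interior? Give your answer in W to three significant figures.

14000 W

Q̇_H = COP_HP × Ẇ = 4.39 × 3200 = 14050 W.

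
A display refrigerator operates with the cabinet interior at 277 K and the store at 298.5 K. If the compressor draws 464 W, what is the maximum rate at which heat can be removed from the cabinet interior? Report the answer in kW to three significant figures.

5.98 kW

The reservoir spacing is ΔT = 298.5 − 277 = 21.50 K.
COP_Carnot = T_C/ΔT = 277.00/21.50 = 12.88.
Q̇_max = COP_Carnot × Ẇ = 12.88 × 464.0 W = 5978 W = 5.978 kW.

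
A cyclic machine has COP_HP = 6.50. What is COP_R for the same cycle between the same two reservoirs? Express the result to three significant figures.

Since Q_H = Q_C + W for any cycle, COP_R = Q_C/W = Q_H/W − 1.
COP_R = 6.50 − 1 = 5.50.

5.50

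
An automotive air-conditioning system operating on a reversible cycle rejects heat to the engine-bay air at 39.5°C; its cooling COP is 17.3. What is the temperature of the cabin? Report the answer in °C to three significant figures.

For a Carnot refrigerator COP_R = T_C/(T_H − T_C), so T_C = COP·T_H/(1 + COP).
With T_H = 312.65 K, T_C = 17.3 × 312.65/18.30 = 295.57 K.
Converting, 295.57 K = 22.42°C.

22.4 °C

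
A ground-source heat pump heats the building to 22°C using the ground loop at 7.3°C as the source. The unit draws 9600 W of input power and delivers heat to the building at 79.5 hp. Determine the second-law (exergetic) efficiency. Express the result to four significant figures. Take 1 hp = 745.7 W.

Converting, Q̇_H = 79.50 hp = 59280 W, so COP_actual = Q̇_H/Ẇ = 59280/9600 = 6.175.
In absolute terms T_C = 280.45 K and T_H = 295.15 K, so ΔT = 14.70 K.
COP_Carnot = T_H/ΔT = 295.15/14.70 = 20.08.
η_II = COP_actual/COP_Carnot = 6.175/20.08 = 0.3076.

0.3076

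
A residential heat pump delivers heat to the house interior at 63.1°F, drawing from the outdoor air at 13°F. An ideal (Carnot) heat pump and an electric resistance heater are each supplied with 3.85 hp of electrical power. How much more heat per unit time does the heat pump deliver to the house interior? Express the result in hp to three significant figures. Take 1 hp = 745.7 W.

36.3 hp

In absolute terms T_C = 262.59 K and T_H = 290.43 K, so ΔT = 27.83 K.
COP_Carnot = T_H/ΔT = 290.43/27.83 = 10.43.
The heat pump delivers Q̇_H = COP × Ẇ = 40.17 hp; the resistance heater delivers Ẇ = 3.850 hp.
Extra = (COP − 1)·Ẇ = 36.32 hp.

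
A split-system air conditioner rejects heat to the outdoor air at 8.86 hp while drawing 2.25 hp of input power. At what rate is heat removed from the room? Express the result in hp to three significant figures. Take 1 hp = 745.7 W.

6.61 hp

For a cyclic device the first law requires Q̇_H = Q̇_C + Ẇ.
Q̇_C = Q̇_H − Ẇ = 6.610 hp.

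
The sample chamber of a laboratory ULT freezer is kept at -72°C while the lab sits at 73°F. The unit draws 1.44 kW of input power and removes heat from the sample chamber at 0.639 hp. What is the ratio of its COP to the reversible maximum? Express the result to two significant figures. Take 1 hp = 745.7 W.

0.16

Converting, Q̇_C = 0.6390 hp = 0.4765 kW, so COP_actual = Q̇_C/Ẇ = 0.4765/1.440 = 0.3309.
In absolute terms T_C = 201.15 K and T_H = 295.93 K, so ΔT = 94.78 K.
COP_Carnot = T_C/ΔT = 201.15/94.78 = 2.122.
η_II = COP_actual/COP_Carnot = 0.3309/2.122 = 0.1559.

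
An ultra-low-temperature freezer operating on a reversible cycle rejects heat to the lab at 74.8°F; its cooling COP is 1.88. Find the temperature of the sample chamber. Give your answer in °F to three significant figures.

-111 °F

For a Carnot refrigerator COP_R = T_C/(T_H − T_C), so T_C = COP·T_H/(1 + COP).
With T_H = 296.93 K, T_C = 1.88 × 296.93/2.880 = 193.83 K.
Converting, 193.83 K = -110.78°F.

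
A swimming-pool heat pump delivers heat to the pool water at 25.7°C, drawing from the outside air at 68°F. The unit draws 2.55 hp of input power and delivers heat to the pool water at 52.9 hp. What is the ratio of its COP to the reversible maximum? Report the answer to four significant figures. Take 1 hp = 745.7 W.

COP_actual = Q̇_H/Ẇ = 52.90/2.550 = 20.75.
In absolute terms T_C = 293.15 K and T_H = 298.85 K, so ΔT = 5.700 K.
COP_Carnot = T_H/ΔT = 298.85/5.700 = 52.43.
η_II = COP_actual/COP_Carnot = 20.75/52.43 = 0.3957.

0.3957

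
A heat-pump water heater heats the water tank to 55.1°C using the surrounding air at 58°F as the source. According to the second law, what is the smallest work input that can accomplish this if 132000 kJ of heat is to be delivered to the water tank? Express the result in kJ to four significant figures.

16350 kJ

In absolute terms T_C = 287.59 K and T_H = 328.25 K, so ΔT = 40.66 K.
The reversible limit is COP_HP = T_H/ΔT = 8.074, so W_min = Q_H/COP = Q_H·ΔT/T_H.
W_min = 132000 × 40.66/328.25 = 16350 kJ.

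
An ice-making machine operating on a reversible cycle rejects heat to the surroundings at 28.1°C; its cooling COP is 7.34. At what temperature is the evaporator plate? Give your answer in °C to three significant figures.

For a Carnot refrigerator COP_R = T_C/(T_H − T_C), so T_C = COP·T_H/(1 + COP).
With T_H = 301.25 K, T_C = 7.34 × 301.25/8.340 = 265.13 K.
Converting, 265.13 K = -8.02°C.

-8.02 °C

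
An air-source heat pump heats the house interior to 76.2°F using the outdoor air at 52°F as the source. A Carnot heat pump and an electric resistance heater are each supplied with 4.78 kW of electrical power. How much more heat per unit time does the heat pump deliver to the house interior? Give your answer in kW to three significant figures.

In absolute terms T_C = 284.26 K and T_H = 297.71 K, so ΔT = 13.44 K.
COP_Carnot = T_H/ΔT = 297.71/13.44 = 22.14.
The heat pump delivers Q̇_H = COP × Ẇ = 105.8 kW; the resistance heater delivers Ẇ = 4.780 kW.
Extra = (COP − 1)·Ẇ = 101.1 kW.

101 kW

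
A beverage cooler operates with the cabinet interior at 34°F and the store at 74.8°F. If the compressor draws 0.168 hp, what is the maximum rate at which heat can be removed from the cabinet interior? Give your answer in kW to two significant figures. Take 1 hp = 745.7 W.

In absolute terms T_C = 274.26 K and T_H = 296.93 K, so ΔT = 22.67 K.
COP_Carnot = T_C/ΔT = 274.26/22.67 = 12.10.
Q̇_max = COP_Carnot × Ẇ = 12.10 × 0.1680 hp = 2.033 hp = 1.516 kW.

1.5 kW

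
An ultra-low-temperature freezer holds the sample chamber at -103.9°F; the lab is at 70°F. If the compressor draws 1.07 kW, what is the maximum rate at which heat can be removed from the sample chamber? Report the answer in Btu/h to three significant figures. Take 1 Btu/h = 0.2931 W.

In absolute terms T_C = 197.65 K and T_H = 294.26 K, so ΔT = 96.61 K.
COP_Carnot = T_C/ΔT = 197.65/96.61 = 2.046.
Q̇_max = COP_Carnot × Ẇ = 2.046 × 1.070 kW = 2.189 kW = 7469 Btu/h.

7470 Btu/h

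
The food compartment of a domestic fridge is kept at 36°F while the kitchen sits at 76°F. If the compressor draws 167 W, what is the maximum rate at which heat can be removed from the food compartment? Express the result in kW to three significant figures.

In absolute terms T_C = 275.37 K and T_H = 297.59 K, so ΔT = 22.22 K.
COP_Carnot = T_C/ΔT = 275.37/22.22 = 12.39.
Q̇_max = COP_Carnot × Ẇ = 12.39 × 167.0 W = 2069 W = 2.069 kW.

2.07 kW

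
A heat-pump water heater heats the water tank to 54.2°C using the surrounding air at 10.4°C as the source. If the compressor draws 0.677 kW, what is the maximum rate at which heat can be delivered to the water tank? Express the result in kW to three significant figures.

5.06 kW

In absolute terms T_C = 283.55 K and T_H = 327.35 K, so ΔT = 43.80 K.
COP_Carnot = T_H/ΔT = 327.35/43.80 = 7.474.
Q̇_max = COP_Carnot × Ẇ = 7.474 × 0.6770 kW = 5.060 kW.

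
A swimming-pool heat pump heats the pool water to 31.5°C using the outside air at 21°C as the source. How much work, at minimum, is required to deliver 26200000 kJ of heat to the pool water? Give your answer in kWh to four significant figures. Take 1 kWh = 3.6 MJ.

In absolute terms T_C = 294.15 K and T_H = 304.65 K, so ΔT = 10.50 K.
The reversible limit is COP_HP = T_H/ΔT = 29.01, so W_min = Q_H/COP = Q_H·ΔT/T_H.
W_min = 26200000 × 10.50/304.65 = 903000 kJ = 250.8 kWh.

250.8 kWh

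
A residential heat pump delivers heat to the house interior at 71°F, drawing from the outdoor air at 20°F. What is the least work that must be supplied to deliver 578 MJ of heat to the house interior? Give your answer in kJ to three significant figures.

55500 kJ

In absolute terms T_C = 266.48 K and T_H = 294.82 K, so ΔT = 28.33 K.
The reversible limit is COP_HP = T_H/ΔT = 10.41, so W_min = Q_H/COP = Q_H·ΔT/T_H.
W_min = 578.0 × 28.33/294.82 = 55.55 MJ = 55550 kJ.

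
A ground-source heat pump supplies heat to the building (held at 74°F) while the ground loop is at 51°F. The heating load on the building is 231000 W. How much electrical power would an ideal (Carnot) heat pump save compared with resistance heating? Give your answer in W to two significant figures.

220000 W

In absolute terms T_C = 283.71 K and T_H = 296.48 K, so ΔT = 12.78 K.
COP_Carnot = T_H/ΔT = 296.48/12.78 = 23.20.
Resistance heating needs Ẇ_res = Q̇_H = 231000 W; the reversible heat pump needs only Ẇ_hp = Q̇_H/COP = 9956 W.
Saving = 231000 − 9956 = 221000 W.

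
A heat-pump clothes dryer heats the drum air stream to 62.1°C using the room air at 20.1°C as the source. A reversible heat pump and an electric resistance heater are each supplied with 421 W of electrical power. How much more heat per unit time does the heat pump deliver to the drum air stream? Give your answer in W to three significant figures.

In absolute terms T_C = 293.25 K and T_H = 335.25 K, so ΔT = 42.00 K.
COP_Carnot = T_H/ΔT = 335.25/42.00 = 7.982.
The heat pump delivers Q̇_H = COP × Ẇ = 3360 W; the resistance heater delivers Ẇ = 421.0 W.
Extra = (COP − 1)·Ẇ = 2939 W.

2940 W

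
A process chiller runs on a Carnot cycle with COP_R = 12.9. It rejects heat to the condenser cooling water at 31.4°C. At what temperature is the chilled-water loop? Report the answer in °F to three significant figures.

49.1 °F

For a Carnot refrigerator COP_R = T_C/(T_H − T_C), so T_C = COP·T_H/(1 + COP).
With T_H = 304.55 K, T_C = 12.9 × 304.55/13.90 = 282.64 K.
Converting, 282.64 K = 49.08°F.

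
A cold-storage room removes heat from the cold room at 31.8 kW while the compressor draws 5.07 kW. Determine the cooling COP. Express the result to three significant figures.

The first law gives Q̇_H = Q̇_C + Ẇ, so the three rates are Q̇_C = 31.80, Q̇_H = 36.87, Ẇ = 5.070 kW.
COP_R = Q̇_C/Ẇ = 31.80/5.070 = 6.272.

6.27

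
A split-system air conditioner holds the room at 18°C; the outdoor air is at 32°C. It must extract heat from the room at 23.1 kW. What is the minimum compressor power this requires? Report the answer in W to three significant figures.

In absolute terms T_C = 291.15 K and T_H = 305.15 K, so ΔT = 14.00 K.
COP_Carnot = T_C/ΔT = 291.15/14.00 = 20.80.
Ẇ_min = Q̇/COP_Carnot = 23.10/20.80 = 1.111 kW = 1111 W.

1110 W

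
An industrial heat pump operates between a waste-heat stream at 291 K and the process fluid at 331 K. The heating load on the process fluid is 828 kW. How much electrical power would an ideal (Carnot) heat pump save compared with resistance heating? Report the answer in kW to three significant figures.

728 kW

The reservoir spacing is ΔT = 331 − 291 = 40.00 K.
COP_Carnot = T_H/ΔT = 331.00/40.00 = 8.275.
Resistance heating needs Ẇ_res = Q̇_H = 828.0 kW; the reversible heat pump needs only Ẇ_hp = Q̇_H/COP = 100.1 kW.
Saving = 828.0 − 100.1 = 727.9 kW.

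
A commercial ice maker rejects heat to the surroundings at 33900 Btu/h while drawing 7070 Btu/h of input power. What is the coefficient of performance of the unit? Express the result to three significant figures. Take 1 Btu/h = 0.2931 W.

3.79

The first law gives Q̇_H = Q̇_C + Ẇ, so the three rates are Q̇_C = 26830, Q̇_H = 33900, Ẇ = 7070 Btu/h.
COP_R = Q̇_C/Ẇ = 26830/7070 = 3.795.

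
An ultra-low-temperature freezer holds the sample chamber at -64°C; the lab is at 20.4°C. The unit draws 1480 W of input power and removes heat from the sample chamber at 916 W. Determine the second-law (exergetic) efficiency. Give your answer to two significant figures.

0.25

COP_actual = Q̇_C/Ẇ = 916.0/1480 = 0.6189.
In absolute terms T_C = 209.15 K and T_H = 293.55 K, so ΔT = 84.40 K.
COP_Carnot = T_C/ΔT = 209.15/84.40 = 2.478.
η_II = COP_actual/COP_Carnot = 0.6189/2.478 = 0.2498.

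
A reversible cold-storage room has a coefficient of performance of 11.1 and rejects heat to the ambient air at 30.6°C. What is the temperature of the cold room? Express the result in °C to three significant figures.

For a Carnot refrigerator COP_R = T_C/(T_H − T_C), so T_C = COP·T_H/(1 + COP).
With T_H = 303.75 K, T_C = 11.1 × 303.75/12.10 = 278.65 K.
Converting, 278.65 K = 5.50°C.

5.50 °C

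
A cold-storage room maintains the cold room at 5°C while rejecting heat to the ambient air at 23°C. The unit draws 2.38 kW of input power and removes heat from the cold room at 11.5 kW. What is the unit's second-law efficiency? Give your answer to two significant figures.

COP_actual = Q̇_C/Ẇ = 11.50/2.380 = 4.832.
In absolute terms T_C = 278.15 K and T_H = 296.15 K, so ΔT = 18.00 K.
COP_Carnot = T_C/ΔT = 278.15/18.00 = 15.45.
η_II = COP_actual/COP_Carnot = 4.832/15.45 = 0.3127.

0.31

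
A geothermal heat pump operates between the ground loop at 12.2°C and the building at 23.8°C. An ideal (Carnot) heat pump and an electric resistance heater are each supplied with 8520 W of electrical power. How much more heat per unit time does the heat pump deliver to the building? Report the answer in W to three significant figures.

210000 W

In absolute terms T_C = 285.35 K and T_H = 296.95 K, so ΔT = 11.60 K.
COP_Carnot = T_H/ΔT = 296.95/11.60 = 25.60.
The heat pump delivers Q̇_H = COP × Ẇ = 218100 W; the resistance heater delivers Ẇ = 8520 W.
Extra = (COP − 1)·Ẇ = 209600 W.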